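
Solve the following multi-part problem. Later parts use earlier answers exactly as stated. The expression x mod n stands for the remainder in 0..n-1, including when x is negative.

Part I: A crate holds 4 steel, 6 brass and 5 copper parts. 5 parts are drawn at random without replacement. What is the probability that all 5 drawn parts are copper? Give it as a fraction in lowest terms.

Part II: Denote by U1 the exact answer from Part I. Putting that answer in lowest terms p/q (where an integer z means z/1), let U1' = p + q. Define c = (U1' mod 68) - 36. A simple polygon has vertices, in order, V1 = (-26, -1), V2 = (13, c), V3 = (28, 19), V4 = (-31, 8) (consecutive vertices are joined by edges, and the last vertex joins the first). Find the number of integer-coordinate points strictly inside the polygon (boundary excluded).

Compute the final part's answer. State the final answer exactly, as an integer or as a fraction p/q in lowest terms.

1303

Part I: total draws C(15,5) = 3003; favorable C(5,5) = 1; P = 1/3003; answer 1/3003
Part II: U1 = 1/3003; threaded value p + q = 3004; c = -24; cross terms: (-26*-24 - 13*-1)=637, (13*19 - 28*-24)=919, (28*8 - -31*19)=813, (-31*-1 - -26*8)=239; twice the area = |2608| = 2608; area = 1304; boundary points = 1 + 1 + 1 + 1 = 4; strictly interior points = area - boundary/2 + 1 = 1303; answer 1303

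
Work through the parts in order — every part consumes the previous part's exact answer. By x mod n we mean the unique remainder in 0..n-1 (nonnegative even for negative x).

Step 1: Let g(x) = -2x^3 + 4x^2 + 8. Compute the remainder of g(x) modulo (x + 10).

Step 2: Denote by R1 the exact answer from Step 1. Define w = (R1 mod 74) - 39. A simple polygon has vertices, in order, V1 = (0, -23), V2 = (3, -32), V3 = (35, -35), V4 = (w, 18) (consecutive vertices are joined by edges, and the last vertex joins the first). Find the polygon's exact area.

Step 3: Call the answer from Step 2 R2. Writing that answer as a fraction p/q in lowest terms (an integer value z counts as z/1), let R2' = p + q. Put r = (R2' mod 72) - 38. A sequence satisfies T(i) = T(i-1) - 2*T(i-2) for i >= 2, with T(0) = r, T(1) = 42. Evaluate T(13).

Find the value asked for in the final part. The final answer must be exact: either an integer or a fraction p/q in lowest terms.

3378

Step 1: remainder = value at the root: -2*(-10)^3 + 4*(-10)^2 + 8 = (2000) + (400) + (8) = 2408; answer 2408
Step 2: R1 = 2408; w = 1; cross terms: (0*-32 - 3*-23)=69, (3*-35 - 35*-32)=1015, (35*18 - 1*-35)=665, (1*-23 - 0*18)=-23; twice the area = |1726| = 1726; area = 863; answer 863
Step 3: R2 = 863; threaded value p + q = 864; r = -38; T(2) = 1*(42) - 2*(-38) = 118; iterating: T(2)=118, T(3)=34, T(4)=-202, T(5)=-270, T(6)=134, T(7)=674, T(8)=406, T(9)=-942, T(10)=-1754, T(11)=130, T(12)=3638, T(13)=3378; answer 3378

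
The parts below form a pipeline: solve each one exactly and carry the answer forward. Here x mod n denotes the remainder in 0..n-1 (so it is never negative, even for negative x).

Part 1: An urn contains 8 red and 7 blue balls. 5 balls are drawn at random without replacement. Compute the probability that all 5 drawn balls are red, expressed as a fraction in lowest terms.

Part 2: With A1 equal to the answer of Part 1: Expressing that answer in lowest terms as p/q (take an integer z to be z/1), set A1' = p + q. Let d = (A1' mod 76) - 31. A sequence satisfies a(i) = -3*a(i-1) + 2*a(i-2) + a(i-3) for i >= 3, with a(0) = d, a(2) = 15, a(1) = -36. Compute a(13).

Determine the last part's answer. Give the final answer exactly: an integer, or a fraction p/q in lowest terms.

-21181913

Part 1: total draws C(15,5) = 3003; favorable C(8,5) = 56; P = 8/429; answer 8/429
Part 2: A1 = 8/429; threaded value p + q = 437; d = 26; a(3) = -3*(15) + 2*(-36) + 1*(26) = -91; iterating: a(3)=-91, a(4)=267, a(5)=-968, a(6)=3347, a(7)=-11710, a(8)=40856, a(9)=-142641, a(10)=497925, a(11)=-1738201, a(12)=6067812, a(13)=-21181913; answer -21181913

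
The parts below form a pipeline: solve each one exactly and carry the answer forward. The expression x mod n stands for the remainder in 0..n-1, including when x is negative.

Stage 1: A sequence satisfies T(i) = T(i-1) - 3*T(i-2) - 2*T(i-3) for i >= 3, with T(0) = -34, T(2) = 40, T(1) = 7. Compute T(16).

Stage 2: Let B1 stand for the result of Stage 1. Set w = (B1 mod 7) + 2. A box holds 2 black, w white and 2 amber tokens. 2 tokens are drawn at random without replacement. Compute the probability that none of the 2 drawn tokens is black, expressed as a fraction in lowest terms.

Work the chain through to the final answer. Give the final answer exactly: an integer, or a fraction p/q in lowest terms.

36/55

Stage 1: T(3) = 1*(40) - 3*(7) - 2*(-34) = 87; iterating: T(3)=87, T(4)=-47, T(5)=-388, T(6)=-421, T(7)=837, T(8)=2876, T(9)=1207, T(10)=-9095, T(11)=-18468, T(12)=6403, T(13)=79997, T(14)=97724, T(15)=-155073, T(16)=-608239; answer -608239
Stage 2: B1 = -608239; w = 7; total draws C(11,2) = 55; favorable C(9,2) = 36; P = 36/55; answer 36/55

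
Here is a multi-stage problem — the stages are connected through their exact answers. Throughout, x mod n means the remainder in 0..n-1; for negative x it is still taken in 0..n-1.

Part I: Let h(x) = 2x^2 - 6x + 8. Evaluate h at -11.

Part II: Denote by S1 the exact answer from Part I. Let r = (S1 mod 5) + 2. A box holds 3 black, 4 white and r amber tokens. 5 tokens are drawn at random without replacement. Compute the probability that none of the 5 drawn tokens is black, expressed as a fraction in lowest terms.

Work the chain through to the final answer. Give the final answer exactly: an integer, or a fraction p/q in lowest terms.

1/12

Part I: 2*(-11)^2 - 6*(-11)^1 + 8 = (242) + (66) + (8) = 316; answer 316
Part II: S1 = 316; r = 3; total draws C(10,5) = 252; favorable C(7,5) = 21; P = 1/12; answer 1/12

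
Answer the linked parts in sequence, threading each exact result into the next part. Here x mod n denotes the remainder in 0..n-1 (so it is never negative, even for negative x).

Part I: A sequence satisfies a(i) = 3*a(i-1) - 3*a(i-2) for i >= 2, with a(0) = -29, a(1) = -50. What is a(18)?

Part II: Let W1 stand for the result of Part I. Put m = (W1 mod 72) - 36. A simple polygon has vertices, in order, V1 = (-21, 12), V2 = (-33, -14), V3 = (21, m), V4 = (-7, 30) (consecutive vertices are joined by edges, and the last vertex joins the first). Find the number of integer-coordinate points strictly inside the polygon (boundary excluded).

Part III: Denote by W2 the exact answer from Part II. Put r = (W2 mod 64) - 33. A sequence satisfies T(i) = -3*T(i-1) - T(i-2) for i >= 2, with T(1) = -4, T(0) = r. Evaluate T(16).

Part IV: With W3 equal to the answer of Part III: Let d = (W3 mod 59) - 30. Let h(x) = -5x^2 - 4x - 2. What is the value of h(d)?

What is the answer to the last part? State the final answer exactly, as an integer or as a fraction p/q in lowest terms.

-651

Part I: a(2) = 3*(-50) - 3*(-29) = -63; iterating: a(2)=-63, a(3)=-39, a(4)=72, a(5)=333, a(6)=783, a(7)=1350, a(8)=1701, a(9)=1053, a(10)=-1944, a(11)=-8991, a(12)=-21141, a(13)=-36450, a(14)=-45927, a(15)=-28431, a(16)=52488, a(17)=242757, a(18)=570807; answer 570807
Part II: W1 = 570807; m = 27; cross terms: (-21*-14 - -33*12)=690, (-33*27 - 21*-14)=-597, (21*30 - -7*27)=819, (-7*12 - -21*30)=546; twice the area = |1458| = 1458; area = 729; boundary points = 2 + 1 + 1 + 2 = 6; strictly interior points = area - boundary/2 + 1 = 727; answer 727
Part III: W2 = 727; r = -10; T(2) = -3*(-4) - 1*(-10) = 22; iterating: T(2)=22, T(3)=-62, T(4)=164, T(5)=-430, T(6)=1126, T(7)=-2948, T(8)=7718, T(9)=-20206, T(10)=52900, T(11)=-138494, T(12)=362582, T(13)=-949252, T(14)=2485174, T(15)=-6506270, T(16)=17033636; answer 17033636
Part IV: W3 = 17033636; d = 11; -5*(11)^2 - 4*(11)^1 - 2 = (-605) + (-44) + (-2) = -651; answer -651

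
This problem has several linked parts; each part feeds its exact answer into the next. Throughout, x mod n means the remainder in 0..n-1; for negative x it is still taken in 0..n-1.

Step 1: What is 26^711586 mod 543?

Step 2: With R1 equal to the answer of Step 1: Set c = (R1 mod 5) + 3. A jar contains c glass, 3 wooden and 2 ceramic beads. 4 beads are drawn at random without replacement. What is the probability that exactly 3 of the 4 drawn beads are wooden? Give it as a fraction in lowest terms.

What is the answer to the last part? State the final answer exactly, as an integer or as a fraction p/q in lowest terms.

1/55

Step 1: squarings mod 543: 26^1=26, 26^2=133, 26^4=313, 26^8=229, 26^16=313, 26^32=229, 26^64=313, 26^128=229, 26^256=313, 26^512=229, 26^1024=313, 26^2048=229, 26^4096=313, 26^8192=229, 26^16384=313, 26^32768=229, 26^65536=313, 26^131072=229, 26^262144=313, 26^524288=229; 26^711586 = 26^2 * 26^32 * 26^128 * 26^256 * 26^512 * 26^2048 * 26^4096 * 26^16384 * 26^32768 * 26^131072 * 26^524288 = 49 (mod 543); answer 49
Step 2: R1 = 49; c = 7; total draws C(12,4) = 495; favorable C(3,3)*C(9,1) = 9; P = 1/55; answer 1/55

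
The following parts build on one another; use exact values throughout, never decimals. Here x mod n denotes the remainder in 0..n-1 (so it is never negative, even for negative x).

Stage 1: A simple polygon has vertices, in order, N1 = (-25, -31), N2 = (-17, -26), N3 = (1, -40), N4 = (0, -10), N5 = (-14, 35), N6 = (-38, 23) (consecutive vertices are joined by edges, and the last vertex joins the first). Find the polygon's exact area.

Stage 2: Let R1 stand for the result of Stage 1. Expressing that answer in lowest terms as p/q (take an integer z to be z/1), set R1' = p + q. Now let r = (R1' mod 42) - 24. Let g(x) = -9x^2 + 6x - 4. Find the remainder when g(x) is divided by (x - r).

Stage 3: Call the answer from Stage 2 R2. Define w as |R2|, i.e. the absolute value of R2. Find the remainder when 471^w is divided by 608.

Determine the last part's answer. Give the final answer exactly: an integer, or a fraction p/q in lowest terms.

Stage 1: cross terms: (-25*-26 - -17*-31)=123, (-17*-40 - 1*-26)=706, (1*-10 - 0*-40)=-10, (0*35 - -14*-10)=-140, (-14*23 - -38*35)=1008, (-38*-31 - -25*23)=1753; twice the area = |3440| = 3440; area = 1720; answer 1720
Stage 2: R1 = 1720; threaded value p + q = 1721; r = 17; remainder = value at the root: -9*(17)^2 + 6*(17)^1 - 4 = (-2601) + (102) + (-4) = -2503; answer -2503
Stage 3: R2 = -2503; w = 2503; squarings mod 608: 471^1=471, 471^2=529, 471^4=161, 471^8=385, 471^16=481, 471^32=321, 471^64=289, 471^128=225, 471^256=161, 471^512=385, 471^1024=481, 471^2048=321; 471^2503 = 471^1 * 471^2 * 471^4 * 471^64 * 471^128 * 471^256 * 471^2048 = 167 (mod 608); answer 167

167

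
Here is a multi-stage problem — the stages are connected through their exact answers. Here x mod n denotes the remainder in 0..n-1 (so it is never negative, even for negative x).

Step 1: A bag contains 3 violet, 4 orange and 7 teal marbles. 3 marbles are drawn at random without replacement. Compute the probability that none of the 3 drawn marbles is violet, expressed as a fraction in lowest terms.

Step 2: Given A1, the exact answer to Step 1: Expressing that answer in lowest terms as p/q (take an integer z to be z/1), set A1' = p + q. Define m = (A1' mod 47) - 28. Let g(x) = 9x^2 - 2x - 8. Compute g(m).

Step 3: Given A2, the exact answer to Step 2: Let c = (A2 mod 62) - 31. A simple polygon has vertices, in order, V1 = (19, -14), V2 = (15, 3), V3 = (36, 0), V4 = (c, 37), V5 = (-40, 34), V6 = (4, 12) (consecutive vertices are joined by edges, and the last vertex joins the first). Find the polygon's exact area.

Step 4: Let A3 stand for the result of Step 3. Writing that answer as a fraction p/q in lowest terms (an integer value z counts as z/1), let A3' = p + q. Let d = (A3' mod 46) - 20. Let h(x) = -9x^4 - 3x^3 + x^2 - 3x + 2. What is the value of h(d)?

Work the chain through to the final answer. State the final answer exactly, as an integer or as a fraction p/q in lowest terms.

-20508

Step 1: total draws C(14,3) = 364; favorable C(11,3) = 165; P = 165/364; answer 165/364
Step 2: A1 = 165/364; threaded value p + q = 529; m = -16; 9*(-16)^2 - 2*(-16)^1 - 8 = (2304) + (32) + (-8) = 2328; answer 2328
Step 3: A2 = 2328; c = 3; cross terms: (19*3 - 15*-14)=267, (15*0 - 36*3)=-108, (36*37 - 3*0)=1332, (3*34 - -40*37)=1582, (-40*12 - 4*34)=-616, (4*-14 - 19*12)=-284; twice the area = |2173| = 2173; area = 2173/2; answer 2173/2
Step 4: A3 = 2173/2; threaded value p + q = 2175; d = -7; -9*(-7)^4 - 3*(-7)^3 + 1*(-7)^2 - 3*(-7)^1 + 2 = (-21609) + (1029) + (49) + (21) + (2) = -20508; answer -20508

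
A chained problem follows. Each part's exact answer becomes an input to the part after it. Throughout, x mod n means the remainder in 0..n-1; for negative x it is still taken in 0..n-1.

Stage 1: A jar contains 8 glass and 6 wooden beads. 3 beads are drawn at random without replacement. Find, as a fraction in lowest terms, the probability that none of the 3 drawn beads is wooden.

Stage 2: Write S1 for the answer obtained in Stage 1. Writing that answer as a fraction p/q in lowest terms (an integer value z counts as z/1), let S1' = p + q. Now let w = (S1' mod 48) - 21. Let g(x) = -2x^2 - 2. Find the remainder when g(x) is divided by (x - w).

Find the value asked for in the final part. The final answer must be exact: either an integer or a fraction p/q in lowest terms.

-74

Stage 1: total draws C(14,3) = 364; favorable C(8,3) = 56; P = 2/13; answer 2/13
Stage 2: S1 = 2/13; threaded value p + q = 15; w = -6; remainder = value at the root: -2*(-6)^2 - 2 = (-72) + (-2) = -74; answer -74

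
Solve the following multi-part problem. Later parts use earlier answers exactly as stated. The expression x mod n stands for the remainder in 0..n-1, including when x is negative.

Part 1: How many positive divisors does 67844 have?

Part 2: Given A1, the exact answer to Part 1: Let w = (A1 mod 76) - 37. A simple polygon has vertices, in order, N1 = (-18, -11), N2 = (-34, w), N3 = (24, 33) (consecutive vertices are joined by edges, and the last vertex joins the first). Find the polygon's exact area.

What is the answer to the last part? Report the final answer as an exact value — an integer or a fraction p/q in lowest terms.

58

Part 1: 67844 = 2^2 * 7 * 2423; number of divisors = (2+1) * (1+1) * (1+1) = 12; answer 12
Part 2: A1 = 12; w = -25; cross terms: (-18*-25 - -34*-11)=76, (-34*33 - 24*-25)=-522, (24*-11 - -18*33)=330; twice the area = |-116| = 116; area = 58; answer 58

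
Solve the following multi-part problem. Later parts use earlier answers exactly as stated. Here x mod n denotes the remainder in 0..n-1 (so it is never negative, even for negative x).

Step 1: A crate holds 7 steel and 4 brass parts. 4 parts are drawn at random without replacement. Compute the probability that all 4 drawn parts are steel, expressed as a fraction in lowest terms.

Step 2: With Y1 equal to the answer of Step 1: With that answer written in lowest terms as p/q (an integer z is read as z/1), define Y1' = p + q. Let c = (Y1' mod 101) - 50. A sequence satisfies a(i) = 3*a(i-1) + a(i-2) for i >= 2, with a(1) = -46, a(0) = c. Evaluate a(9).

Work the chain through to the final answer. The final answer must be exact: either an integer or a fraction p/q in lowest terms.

Step 1: total draws C(11,4) = 330; favorable C(7,4) = 35; P = 7/66; answer 7/66
Step 2: Y1 = 7/66; threaded value p + q = 73; c = 23; a(2) = 3*(-46) + 1*(23) = -115; iterating: a(2)=-115, a(3)=-391, a(4)=-1288, a(5)=-4255, a(6)=-14053, a(7)=-46414, a(8)=-153295, a(9)=-506299; answer -506299

-506299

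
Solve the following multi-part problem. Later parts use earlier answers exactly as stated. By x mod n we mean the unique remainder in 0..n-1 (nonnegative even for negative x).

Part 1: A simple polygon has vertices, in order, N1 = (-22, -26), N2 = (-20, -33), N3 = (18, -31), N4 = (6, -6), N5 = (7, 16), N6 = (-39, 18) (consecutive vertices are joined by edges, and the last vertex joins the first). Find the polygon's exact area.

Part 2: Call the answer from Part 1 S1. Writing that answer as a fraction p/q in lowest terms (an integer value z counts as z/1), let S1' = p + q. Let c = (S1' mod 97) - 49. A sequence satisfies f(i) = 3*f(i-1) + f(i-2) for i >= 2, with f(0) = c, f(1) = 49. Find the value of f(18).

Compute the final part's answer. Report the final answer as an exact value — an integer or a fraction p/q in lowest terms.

31005420523

Part 1: cross terms: (-22*-33 - -20*-26)=206, (-20*-31 - 18*-33)=1214, (18*-6 - 6*-31)=78, (6*16 - 7*-6)=138, (7*18 - -39*16)=750, (-39*-26 - -22*18)=1410; twice the area = |3796| = 3796; area = 1898; answer 1898
Part 2: S1 = 1898; threaded value p + q = 1899; c = 7; f(2) = 3*(49) + 1*(7) = 154; iterating: f(2)=154, f(3)=511, f(4)=1687, f(5)=5572, f(6)=18403, f(7)=60781, f(8)=200746, f(9)=663019, f(10)=2189803, f(11)=7232428, f(12)=23887087, f(13)=78893689, f(14)=260568154, f(15)=860598151, f(16)=2842362607, f(17)=9387685972, f(18)=31005420523; answer 31005420523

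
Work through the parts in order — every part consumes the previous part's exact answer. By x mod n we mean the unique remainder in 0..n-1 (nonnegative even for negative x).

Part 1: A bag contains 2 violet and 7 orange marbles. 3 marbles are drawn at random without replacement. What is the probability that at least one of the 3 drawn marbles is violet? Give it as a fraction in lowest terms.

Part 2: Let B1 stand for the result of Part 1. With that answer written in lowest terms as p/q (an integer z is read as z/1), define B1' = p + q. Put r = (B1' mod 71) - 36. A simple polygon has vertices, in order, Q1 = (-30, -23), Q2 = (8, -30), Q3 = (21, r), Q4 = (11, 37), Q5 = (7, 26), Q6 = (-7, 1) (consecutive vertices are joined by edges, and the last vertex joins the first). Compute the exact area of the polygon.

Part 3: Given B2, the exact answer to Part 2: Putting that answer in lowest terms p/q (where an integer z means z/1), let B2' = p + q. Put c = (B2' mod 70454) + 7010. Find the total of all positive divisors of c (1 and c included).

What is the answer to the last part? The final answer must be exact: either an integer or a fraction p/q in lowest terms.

11392

Part 1: total draws C(9,3) = 84; complement C(7,3) = 35; favorable 84 - 35 = 49; P = 7/12; answer 7/12
Part 2: B1 = 7/12; threaded value p + q = 19; r = -17; cross terms: (-30*-30 - 8*-23)=1084, (8*-17 - 21*-30)=494, (21*37 - 11*-17)=964, (11*26 - 7*37)=27, (7*1 - -7*26)=189, (-7*-23 - -30*1)=191; twice the area = |2949| = 2949; area = 2949/2; answer 2949/2
Part 3: B2 = 2949/2; threaded value p + q = 2951; c = 9961; 9961 = 7 * 1423; sigma = (1 + 7) * (1 + 1423) = 8 * 1424 = 11392; answer 11392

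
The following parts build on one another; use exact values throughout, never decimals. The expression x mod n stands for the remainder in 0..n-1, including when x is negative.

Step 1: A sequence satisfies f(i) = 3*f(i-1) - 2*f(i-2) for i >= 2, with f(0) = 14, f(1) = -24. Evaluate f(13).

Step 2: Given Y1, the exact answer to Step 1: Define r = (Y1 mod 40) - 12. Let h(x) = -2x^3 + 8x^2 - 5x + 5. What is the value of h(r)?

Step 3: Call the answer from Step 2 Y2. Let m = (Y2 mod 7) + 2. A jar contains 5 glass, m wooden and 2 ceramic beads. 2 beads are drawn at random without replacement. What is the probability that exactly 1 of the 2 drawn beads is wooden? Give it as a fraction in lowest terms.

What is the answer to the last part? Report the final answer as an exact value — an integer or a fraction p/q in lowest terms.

Step 1: f(2) = 3*(-24) - 2*(14) = -100; iterating: f(2)=-100, f(3)=-252, f(4)=-556, f(5)=-1164, f(6)=-2380, f(7)=-4812, f(8)=-9676, f(9)=-19404, f(10)=-38860, f(11)=-77772, f(12)=-155596, f(13)=-311244; answer -311244
Step 2: Y1 = -311244; r = 24; -2*(24)^3 + 8*(24)^2 - 5*(24)^1 + 5 = (-27648) + (4608) + (-120) + (5) = -23155; answer -23155
Step 3: Y2 = -23155; m = 3; total draws C(10,2) = 45; favorable C(3,1)*C(7,1) = 21; P = 7/15; answer 7/15

7/15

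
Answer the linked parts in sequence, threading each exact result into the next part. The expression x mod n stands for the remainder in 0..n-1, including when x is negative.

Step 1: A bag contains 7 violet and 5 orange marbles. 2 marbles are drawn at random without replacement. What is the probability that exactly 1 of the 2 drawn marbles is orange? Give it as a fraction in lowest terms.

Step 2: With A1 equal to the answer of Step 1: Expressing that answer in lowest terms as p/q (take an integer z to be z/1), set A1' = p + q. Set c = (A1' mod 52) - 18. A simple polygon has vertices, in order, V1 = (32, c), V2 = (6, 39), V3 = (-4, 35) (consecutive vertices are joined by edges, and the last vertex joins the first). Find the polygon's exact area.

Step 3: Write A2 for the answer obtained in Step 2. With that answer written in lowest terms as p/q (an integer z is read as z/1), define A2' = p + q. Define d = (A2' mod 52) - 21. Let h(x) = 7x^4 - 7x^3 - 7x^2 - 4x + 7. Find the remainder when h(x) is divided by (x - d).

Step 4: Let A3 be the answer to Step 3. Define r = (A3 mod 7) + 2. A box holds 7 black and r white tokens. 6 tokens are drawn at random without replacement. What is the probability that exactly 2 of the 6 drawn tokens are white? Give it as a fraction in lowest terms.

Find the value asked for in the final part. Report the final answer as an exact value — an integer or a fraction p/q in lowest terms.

175/572

Step 1: total draws C(12,2) = 66; favorable C(5,1)*C(7,1) = 35; P = 35/66; answer 35/66
Step 2: A1 = 35/66; threaded value p + q = 101; c = 31; cross terms: (32*39 - 6*31)=1062, (6*35 - -4*39)=366, (-4*31 - 32*35)=-1244; twice the area = |184| = 184; area = 92; answer 92
Step 3: A2 = 92; threaded value p + q = 93; d = 20; remainder = value at the root: 7*(20)^4 - 7*(20)^3 - 7*(20)^2 - 4*(20)^1 + 7 = (1120000) + (-56000) + (-2800) + (-80) + (7) = 1061127; answer 1061127
Step 4: A3 = 1061127; r = 6; total draws C(13,6) = 1716; favorable C(6,2)*C(7,4) = 525; P = 175/572; answer 175/572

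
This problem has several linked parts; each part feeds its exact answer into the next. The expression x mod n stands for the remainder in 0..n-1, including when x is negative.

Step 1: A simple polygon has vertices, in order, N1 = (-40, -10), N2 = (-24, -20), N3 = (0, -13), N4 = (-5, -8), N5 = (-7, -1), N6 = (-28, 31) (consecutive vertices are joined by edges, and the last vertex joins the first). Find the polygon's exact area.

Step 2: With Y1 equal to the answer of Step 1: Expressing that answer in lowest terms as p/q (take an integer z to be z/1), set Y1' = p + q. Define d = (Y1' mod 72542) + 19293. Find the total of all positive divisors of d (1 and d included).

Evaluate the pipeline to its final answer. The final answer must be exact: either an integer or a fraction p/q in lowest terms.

31992

Step 1: cross terms: (-40*-20 - -24*-10)=560, (-24*-13 - 0*-20)=312, (0*-8 - -5*-13)=-65, (-5*-1 - -7*-8)=-51, (-7*31 - -28*-1)=-245, (-28*-10 - -40*31)=1520; twice the area = |2031| = 2031; area = 2031/2; answer 2031/2
Step 2: Y1 = 2031/2; threaded value p + q = 2033; d = 21326; 21326 = 2 * 10663; sigma = (1 + 2) * (1 + 10663) = 3 * 10664 = 31992; answer 31992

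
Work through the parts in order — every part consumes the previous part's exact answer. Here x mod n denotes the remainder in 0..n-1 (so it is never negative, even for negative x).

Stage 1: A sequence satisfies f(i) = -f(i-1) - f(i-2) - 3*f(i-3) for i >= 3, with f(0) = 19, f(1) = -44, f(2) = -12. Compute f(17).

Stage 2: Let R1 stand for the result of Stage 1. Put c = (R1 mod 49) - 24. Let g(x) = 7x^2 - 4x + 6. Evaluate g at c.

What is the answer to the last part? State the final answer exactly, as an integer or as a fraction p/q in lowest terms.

Stage 1: f(3) = -1*(-12) - 1*(-44) - 3*(19) = -1; iterating: f(3)=-1, f(4)=145, f(5)=-108, f(6)=-34, f(7)=-293, f(8)=651, f(9)=-256, f(10)=484, f(11)=-2181, f(12)=2465, f(13)=-1736, f(14)=5814, f(15)=-11473, f(16)=10867, f(17)=-16836; answer -16836
Stage 2: R1 = -16836; c = -4; 7*(-4)^2 - 4*(-4)^1 + 6 = (112) + (16) + (6) = 134; answer 134

134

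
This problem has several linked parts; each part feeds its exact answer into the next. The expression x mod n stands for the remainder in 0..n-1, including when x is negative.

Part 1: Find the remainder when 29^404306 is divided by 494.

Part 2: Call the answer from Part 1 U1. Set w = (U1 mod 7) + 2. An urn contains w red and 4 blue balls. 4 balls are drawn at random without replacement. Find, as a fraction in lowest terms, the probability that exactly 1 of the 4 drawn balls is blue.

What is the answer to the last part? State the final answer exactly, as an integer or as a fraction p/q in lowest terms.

224/495

Part 1: squarings mod 494: 29^1=29, 29^2=347, 29^4=367, 29^8=321, 29^16=289, 29^32=35, 29^64=237, 29^128=347, 29^256=367, 29^512=321, 29^1024=289, 29^2048=35, 29^4096=237, 29^8192=347, 29^16384=367, 29^32768=321, 29^65536=289, 29^131072=35, 29^262144=237; 29^404306 = 29^2 * 29^16 * 29^64 * 29^256 * 29^512 * 29^2048 * 29^8192 * 29^131072 * 29^262144 = 321 (mod 494); answer 321
Part 2: U1 = 321; w = 8; total draws C(12,4) = 495; favorable C(4,1)*C(8,3) = 224; P = 224/495; answer 224/495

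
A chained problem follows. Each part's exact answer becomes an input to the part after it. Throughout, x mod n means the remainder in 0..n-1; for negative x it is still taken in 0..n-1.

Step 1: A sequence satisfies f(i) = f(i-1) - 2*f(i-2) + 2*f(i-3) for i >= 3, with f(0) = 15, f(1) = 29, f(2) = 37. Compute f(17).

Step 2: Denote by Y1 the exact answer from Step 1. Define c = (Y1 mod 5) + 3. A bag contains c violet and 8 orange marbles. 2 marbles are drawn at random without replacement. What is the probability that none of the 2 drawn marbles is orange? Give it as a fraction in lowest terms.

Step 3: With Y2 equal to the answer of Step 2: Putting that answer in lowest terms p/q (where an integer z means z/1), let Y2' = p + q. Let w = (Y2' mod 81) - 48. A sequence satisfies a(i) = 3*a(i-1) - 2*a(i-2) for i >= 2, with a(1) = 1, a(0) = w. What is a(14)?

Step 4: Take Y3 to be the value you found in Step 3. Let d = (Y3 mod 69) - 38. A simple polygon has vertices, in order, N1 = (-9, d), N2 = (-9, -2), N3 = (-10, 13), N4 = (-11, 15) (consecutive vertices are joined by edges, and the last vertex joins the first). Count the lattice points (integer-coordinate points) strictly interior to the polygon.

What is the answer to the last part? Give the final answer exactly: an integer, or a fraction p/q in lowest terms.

Step 1: f(3) = 1*(37) - 2*(29) + 2*(15) = 9; iterating: f(3)=9, f(4)=-7, f(5)=49, f(6)=81, f(7)=-31, f(8)=-95, f(9)=129, f(10)=257, f(11)=-191, f(12)=-447, f(13)=449, f(14)=961, f(15)=-831, f(16)=-1855, f(17)=1729; answer 1729
Step 2: Y1 = 1729; c = 7; total draws C(15,2) = 105; favorable C(7,2) = 21; P = 1/5; answer 1/5
Step 3: Y2 = 1/5; threaded value p + q = 6; w = -42; a(2) = 3*(1) - 2*(-42) = 87; iterating: a(2)=87, a(3)=259, a(4)=603, a(5)=1291, a(6)=2667, a(7)=5419, a(8)=10923, a(9)=21931, a(10)=43947, a(11)=87979, a(12)=176043, a(13)=352171, a(14)=704427; answer 704427
Step 4: Y3 = 704427; d = -32; cross terms: (-9*-2 - -9*-32)=-270, (-9*13 - -10*-2)=-137, (-10*15 - -11*13)=-7, (-11*-32 - -9*15)=487; twice the area = |73| = 73; area = 73/2; boundary points = 30 + 1 + 1 + 1 = 33; strictly interior points = area - boundary/2 + 1 = 21; answer 21

21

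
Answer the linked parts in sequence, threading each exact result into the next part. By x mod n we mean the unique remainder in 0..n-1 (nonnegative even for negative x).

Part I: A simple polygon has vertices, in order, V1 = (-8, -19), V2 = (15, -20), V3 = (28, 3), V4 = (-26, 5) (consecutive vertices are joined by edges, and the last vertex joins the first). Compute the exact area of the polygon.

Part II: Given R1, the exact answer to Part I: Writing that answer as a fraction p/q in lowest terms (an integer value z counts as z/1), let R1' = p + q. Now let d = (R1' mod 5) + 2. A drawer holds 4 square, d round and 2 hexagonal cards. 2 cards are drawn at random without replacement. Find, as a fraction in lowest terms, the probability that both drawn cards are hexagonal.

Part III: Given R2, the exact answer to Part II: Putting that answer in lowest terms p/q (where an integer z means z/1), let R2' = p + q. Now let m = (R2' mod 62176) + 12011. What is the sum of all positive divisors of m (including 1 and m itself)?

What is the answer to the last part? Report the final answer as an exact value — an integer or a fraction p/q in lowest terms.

Part I: cross terms: (-8*-20 - 15*-19)=445, (15*3 - 28*-20)=605, (28*5 - -26*3)=218, (-26*-19 - -8*5)=534; twice the area = |1802| = 1802; area = 901; answer 901
Part II: R1 = 901; threaded value p + q = 902; d = 4; total draws C(10,2) = 45; favorable C(2,2) = 1; P = 1/45; answer 1/45
Part III: R2 = 1/45; threaded value p + q = 46; m = 12057; 12057 = 3 * 4019; sigma = (1 + 3) * (1 + 4019) = 4 * 4020 = 16080; answer 16080

16080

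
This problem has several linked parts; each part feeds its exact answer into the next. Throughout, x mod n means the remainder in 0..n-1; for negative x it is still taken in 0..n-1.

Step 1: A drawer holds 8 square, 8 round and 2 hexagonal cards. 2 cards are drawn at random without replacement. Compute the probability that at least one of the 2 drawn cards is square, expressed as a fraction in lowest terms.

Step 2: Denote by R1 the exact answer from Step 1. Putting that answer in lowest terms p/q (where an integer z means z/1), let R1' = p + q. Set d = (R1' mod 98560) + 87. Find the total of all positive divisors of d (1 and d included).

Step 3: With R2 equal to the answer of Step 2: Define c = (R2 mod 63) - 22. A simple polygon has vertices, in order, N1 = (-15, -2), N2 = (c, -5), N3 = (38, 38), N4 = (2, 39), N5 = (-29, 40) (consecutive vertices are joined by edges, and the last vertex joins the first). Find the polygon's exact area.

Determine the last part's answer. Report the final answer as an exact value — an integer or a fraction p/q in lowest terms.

1750

Step 1: total draws C(18,2) = 153; complement C(10,2) = 45; favorable 153 - 45 = 108; P = 12/17; answer 12/17
Step 2: R1 = 12/17; threaded value p + q = 29; d = 116; 116 = 2^2 * 29; sigma = (1 + 2 + 4) * (1 + 29) = 7 * 30 = 210; answer 210
Step 3: R2 = 210; c = -1; cross terms: (-15*-5 - -1*-2)=73, (-1*38 - 38*-5)=152, (38*39 - 2*38)=1406, (2*40 - -29*39)=1211, (-29*-2 - -15*40)=658; twice the area = |3500| = 3500; area = 1750; answer 1750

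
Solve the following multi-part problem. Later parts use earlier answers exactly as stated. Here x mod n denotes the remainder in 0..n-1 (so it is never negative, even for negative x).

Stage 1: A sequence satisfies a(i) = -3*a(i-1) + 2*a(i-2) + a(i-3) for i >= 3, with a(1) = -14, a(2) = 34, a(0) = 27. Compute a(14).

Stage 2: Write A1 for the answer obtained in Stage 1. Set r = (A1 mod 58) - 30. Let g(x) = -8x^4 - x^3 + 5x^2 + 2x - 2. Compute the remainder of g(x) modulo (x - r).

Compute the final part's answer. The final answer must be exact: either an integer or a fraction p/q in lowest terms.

-229816

Stage 1: a(3) = -3*(34) + 2*(-14) + 1*(27) = -103; iterating: a(3)=-103, a(4)=363, a(5)=-1261, a(6)=4406, a(7)=-15377, a(8)=53682, a(9)=-187394, a(10)=654169, a(11)=-2283613, a(12)=7971783, a(13)=-27828406, a(14)=97145171; answer 97145171
Stage 2: A1 = 97145171; r = 13; remainder = value at the root: -8*(13)^4 - 1*(13)^3 + 5*(13)^2 + 2*(13)^1 - 2 = (-228488) + (-2197) + (845) + (26) + (-2) = -229816; answer -229816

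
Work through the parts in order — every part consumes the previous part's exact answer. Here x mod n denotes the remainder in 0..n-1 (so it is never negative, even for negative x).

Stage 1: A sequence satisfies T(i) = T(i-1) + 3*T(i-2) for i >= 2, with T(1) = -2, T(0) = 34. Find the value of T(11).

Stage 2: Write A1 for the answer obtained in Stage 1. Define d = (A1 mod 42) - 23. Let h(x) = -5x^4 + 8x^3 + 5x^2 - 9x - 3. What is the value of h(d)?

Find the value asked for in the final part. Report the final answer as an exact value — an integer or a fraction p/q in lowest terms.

-377012

Stage 1: T(2) = 1*(-2) + 3*(34) = 100; iterating: T(2)=100, T(3)=94, T(4)=394, T(5)=676, T(6)=1858, T(7)=3886, T(8)=9460, T(9)=21118, T(10)=49498, T(11)=112852; answer 112852
Stage 2: A1 = 112852; d = 17; -5*(17)^4 + 8*(17)^3 + 5*(17)^2 - 9*(17)^1 - 3 = (-417605) + (39304) + (1445) + (-153) + (-3) = -377012; answer -377012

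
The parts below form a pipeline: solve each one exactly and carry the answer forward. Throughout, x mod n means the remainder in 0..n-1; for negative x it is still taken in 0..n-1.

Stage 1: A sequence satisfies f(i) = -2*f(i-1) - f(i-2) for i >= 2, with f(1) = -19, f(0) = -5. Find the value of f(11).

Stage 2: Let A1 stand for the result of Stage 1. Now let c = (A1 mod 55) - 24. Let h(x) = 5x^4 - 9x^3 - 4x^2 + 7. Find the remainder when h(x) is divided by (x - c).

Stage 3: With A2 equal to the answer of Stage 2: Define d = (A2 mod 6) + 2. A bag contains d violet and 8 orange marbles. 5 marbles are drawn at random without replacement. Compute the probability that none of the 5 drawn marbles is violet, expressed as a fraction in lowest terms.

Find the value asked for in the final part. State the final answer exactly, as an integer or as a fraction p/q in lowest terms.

8/429

Stage 1: f(2) = -2*(-19) - 1*(-5) = 43; iterating: f(2)=43, f(3)=-67, f(4)=91, f(5)=-115, f(6)=139, f(7)=-163, f(8)=187, f(9)=-211, f(10)=235, f(11)=-259; answer -259
Stage 2: A1 = -259; c = -8; remainder = value at the root: 5*(-8)^4 - 9*(-8)^3 - 4*(-8)^2 + 7 = (20480) + (4608) + (-256) + (7) = 24839; answer 24839
Stage 3: A2 = 24839; d = 7; total draws C(15,5) = 3003; favorable C(8,5) = 56; P = 8/429; answer 8/429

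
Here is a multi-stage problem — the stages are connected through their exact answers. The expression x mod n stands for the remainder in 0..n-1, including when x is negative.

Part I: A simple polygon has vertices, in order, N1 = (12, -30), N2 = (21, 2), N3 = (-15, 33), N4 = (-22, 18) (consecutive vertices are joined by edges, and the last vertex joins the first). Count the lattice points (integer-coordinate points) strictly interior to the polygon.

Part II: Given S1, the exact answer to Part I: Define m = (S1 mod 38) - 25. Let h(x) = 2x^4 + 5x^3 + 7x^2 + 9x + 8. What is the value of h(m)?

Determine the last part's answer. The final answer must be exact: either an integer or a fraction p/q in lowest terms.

Part I: cross terms: (12*2 - 21*-30)=654, (21*33 - -15*2)=723, (-15*18 - -22*33)=456, (-22*-30 - 12*18)=444; twice the area = |2277| = 2277; area = 2277/2; boundary points = 1 + 1 + 1 + 2 = 5; strictly interior points = area - boundary/2 + 1 = 1137; answer 1137
Part II: S1 = 1137; m = 10; 2*(10)^4 + 5*(10)^3 + 7*(10)^2 + 9*(10)^1 + 8 = (20000) + (5000) + (700) + (90) + (8) = 25798; answer 25798

25798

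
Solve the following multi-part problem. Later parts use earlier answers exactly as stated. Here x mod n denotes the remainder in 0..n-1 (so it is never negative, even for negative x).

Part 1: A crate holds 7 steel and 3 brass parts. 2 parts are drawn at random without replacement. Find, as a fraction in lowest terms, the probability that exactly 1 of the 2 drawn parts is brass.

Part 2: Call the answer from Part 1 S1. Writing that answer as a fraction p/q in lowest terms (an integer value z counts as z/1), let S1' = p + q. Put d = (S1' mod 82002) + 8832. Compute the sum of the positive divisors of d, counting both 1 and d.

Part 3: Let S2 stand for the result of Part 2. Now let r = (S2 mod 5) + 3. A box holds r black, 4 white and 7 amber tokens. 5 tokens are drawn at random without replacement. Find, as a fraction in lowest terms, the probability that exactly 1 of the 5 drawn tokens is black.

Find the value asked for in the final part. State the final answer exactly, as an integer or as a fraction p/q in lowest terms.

Part 1: total draws C(10,2) = 45; favorable C(3,1)*C(7,1) = 21; P = 7/15; answer 7/15
Part 2: S1 = 7/15; threaded value p + q = 22; d = 8854; 8854 = 2 * 19 * 233; sigma = (1 + 2) * (1 + 19) * (1 + 233) = 3 * 20 * 234 = 14040; answer 14040
Part 3: S2 = 14040; r = 3; total draws C(14,5) = 2002; favorable C(3,1)*C(11,4) = 990; P = 45/91; answer 45/91

45/91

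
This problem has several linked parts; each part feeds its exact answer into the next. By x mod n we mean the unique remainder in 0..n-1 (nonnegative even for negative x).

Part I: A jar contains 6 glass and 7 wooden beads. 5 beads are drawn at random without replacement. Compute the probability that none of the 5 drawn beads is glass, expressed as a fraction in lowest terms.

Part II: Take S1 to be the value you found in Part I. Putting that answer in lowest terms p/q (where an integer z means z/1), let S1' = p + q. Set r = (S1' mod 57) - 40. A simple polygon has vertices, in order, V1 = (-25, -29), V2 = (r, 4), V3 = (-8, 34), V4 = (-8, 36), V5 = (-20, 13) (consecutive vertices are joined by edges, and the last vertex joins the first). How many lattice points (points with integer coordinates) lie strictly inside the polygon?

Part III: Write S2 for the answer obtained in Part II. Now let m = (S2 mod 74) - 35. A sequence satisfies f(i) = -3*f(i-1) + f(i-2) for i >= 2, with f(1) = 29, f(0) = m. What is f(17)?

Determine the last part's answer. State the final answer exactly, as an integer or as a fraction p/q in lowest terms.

5992853357

Part I: total draws C(13,5) = 1287; favorable C(7,5) = 21; P = 7/429; answer 7/429
Part II: S1 = 7/429; threaded value p + q = 436; r = -3; cross terms: (-25*4 - -3*-29)=-187, (-3*34 - -8*4)=-70, (-8*36 - -8*34)=-16, (-8*13 - -20*36)=616, (-20*-29 - -25*13)=905; twice the area = |1248| = 1248; area = 624; boundary points = 11 + 5 + 2 + 1 + 1 = 20; strictly interior points = area - boundary/2 + 1 = 615; answer 615
Part III: S2 = 615; m = -12; f(2) = -3*(29) + 1*(-12) = -99; iterating: f(2)=-99, f(3)=326, f(4)=-1077, f(5)=3557, f(6)=-11748, f(7)=38801, f(8)=-128151, f(9)=423254, f(10)=-1397913, f(11)=4616993, f(12)=-15248892, f(13)=50363669, f(14)=-166339899, f(15)=549383366, f(16)=-1814489997, f(17)=5992853357; answer 5992853357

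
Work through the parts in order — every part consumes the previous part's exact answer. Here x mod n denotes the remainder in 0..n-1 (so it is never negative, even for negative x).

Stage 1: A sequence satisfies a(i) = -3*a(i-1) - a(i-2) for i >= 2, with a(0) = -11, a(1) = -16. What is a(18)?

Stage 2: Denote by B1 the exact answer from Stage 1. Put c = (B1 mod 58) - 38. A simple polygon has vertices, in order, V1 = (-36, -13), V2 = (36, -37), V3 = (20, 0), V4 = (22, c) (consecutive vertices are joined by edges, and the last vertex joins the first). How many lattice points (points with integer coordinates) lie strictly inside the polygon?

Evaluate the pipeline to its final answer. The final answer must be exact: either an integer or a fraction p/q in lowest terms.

Stage 1: a(2) = -3*(-16) - 1*(-11) = 59; iterating: a(2)=59, a(3)=-161, a(4)=424, a(5)=-1111, a(6)=2909, a(7)=-7616, a(8)=19939, a(9)=-52201, a(10)=136664, a(11)=-357791, a(12)=936709, a(13)=-2452336, a(14)=6420299, a(15)=-16808561, a(16)=44005384, a(17)=-115207591, a(18)=301617389; answer 301617389
Stage 2: B1 = 301617389; c = 9; cross terms: (-36*-37 - 36*-13)=1800, (36*0 - 20*-37)=740, (20*9 - 22*0)=180, (22*-13 - -36*9)=38; twice the area = |2758| = 2758; area = 1379; boundary points = 24 + 1 + 1 + 2 = 28; strictly interior points = area - boundary/2 + 1 = 1366; answer 1366

1366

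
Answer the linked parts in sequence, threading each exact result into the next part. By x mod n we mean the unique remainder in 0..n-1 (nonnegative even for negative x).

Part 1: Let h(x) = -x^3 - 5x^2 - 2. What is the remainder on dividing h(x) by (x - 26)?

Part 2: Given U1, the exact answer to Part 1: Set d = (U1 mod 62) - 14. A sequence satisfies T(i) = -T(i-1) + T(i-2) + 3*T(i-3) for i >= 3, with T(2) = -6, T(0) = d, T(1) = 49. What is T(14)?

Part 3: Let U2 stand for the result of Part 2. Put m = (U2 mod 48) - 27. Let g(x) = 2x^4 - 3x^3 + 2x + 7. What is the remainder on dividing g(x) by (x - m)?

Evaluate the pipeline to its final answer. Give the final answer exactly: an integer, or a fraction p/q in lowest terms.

244

Part 1: remainder = value at the root: -1*(26)^3 - 5*(26)^2 - 2 = (-17576) + (-3380) + (-2) = -20958; answer -20958
Part 2: U1 = -20958; d = 46; T(3) = -1*(-6) + 1*(49) + 3*(46) = 193; iterating: T(3)=193, T(4)=-52, T(5)=227, T(6)=300, T(7)=-229, T(8)=1210, T(9)=-539, T(10)=1062, T(11)=2029, T(12)=-2584, T(13)=7799, T(14)=-4296; answer -4296
Part 3: U2 = -4296; m = -3; remainder = value at the root: 2*(-3)^4 - 3*(-3)^3 + 2*(-3)^1 + 7 = (162) + (81) + (-6) + (7) = 244; answer 244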